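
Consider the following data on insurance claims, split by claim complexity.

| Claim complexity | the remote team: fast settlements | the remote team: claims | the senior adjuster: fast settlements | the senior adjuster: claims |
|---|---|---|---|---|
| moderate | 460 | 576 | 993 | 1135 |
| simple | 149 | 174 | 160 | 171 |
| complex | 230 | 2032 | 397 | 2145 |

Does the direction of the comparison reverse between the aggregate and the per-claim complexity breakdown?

Moderate: the remote team 460/576 = 79.9%, the senior adjuster 993/1135 = 87.5% → the senior adjuster
Simple: the remote team 149/174 = 85.6%, the senior adjuster 160/171 = 93.6% → the senior adjuster
Complex: the remote team 230/2032 = 11.3%, the senior adjuster 397/2145 = 18.5% → the senior adjuster
Overall: the remote team 839/2782 = 30.2%, the senior adjuster 1550/3451 = 44.9% → the senior adjuster
The senior adjuster wins overall and in every claim group — no reversal.

No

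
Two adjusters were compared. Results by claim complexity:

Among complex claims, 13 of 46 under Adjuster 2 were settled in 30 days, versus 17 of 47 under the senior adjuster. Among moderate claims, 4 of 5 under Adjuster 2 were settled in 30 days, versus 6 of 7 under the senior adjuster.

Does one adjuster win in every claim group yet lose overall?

No

Complex: Adjuster 2 13/46 = 28.3%, the senior adjuster 17/47 = 36.2% → the senior adjuster
Moderate: Adjuster 2 4/5 = 80.0%, the senior adjuster 6/7 = 85.7% → the senior adjuster
Overall: Adjuster 2 17/51 = 33.3%, the senior adjuster 23/54 = 42.6% → the senior adjuster
The senior adjuster wins overall and in every claim group — no reversal.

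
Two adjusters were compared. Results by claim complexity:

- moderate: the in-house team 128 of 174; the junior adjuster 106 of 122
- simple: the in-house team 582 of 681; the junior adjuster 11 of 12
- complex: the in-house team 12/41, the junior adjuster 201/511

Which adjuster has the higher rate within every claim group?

Moderate: the in-house team 128/174 = 73.6%, the junior adjuster 106/122 = 86.9% → the junior adjuster
Simple: the in-house team 582/681 = 85.5%, the junior adjuster 11/12 = 91.7% → the junior adjuster
Complex: the in-house team 12/41 = 29.3%, the junior adjuster 201/511 = 39.3% → the junior adjuster
The junior adjuster has the higher rate in all 3 groups.

the junior adjuster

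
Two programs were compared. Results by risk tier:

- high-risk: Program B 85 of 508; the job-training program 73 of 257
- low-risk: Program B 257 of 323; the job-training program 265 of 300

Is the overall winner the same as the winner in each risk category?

Yes

High-risk: Program B 85/508 = 16.7%, the job-training program 73/257 = 28.4% → the job-training program
Low-risk: Program B 257/323 = 79.6%, the job-training program 265/300 = 88.3% → the job-training program
Overall: Program B 342/831 = 41.2%, the job-training program 338/557 = 60.7% → the job-training program
The job-training program wins overall and in every risk group — no reversal.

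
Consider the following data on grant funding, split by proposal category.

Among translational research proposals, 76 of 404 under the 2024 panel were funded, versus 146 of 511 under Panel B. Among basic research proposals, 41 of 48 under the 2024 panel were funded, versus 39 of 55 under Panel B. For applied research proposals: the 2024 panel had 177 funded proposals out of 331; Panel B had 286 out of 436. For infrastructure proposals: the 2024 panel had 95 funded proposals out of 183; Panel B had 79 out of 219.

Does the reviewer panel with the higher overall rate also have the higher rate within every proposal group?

No

Translational research: the 2024 panel 76/404 = 18.8%, Panel B 146/511 = 28.6% → Panel B
Basic research: the 2024 panel 41/48 = 85.4%, Panel B 39/55 = 70.9% → the 2024 panel
Applied research: the 2024 panel 177/331 = 53.5%, Panel B 286/436 = 65.6% → Panel B
Infrastructure: the 2024 panel 95/183 = 51.9%, Panel B 79/219 = 36.1% → the 2024 panel
Overall: the 2024 panel 389/966 = 40.3%, Panel B 550/1221 = 45.0% → Panel B
Neither sweeps: the 2024 panel wins 2 of 4 groups, Panel B wins 2. Panel B wins overall but not every group — no Simpson reversal.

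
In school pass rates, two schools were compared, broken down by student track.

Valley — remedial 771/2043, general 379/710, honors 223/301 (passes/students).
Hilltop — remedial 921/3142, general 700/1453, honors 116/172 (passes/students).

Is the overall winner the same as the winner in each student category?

Yes

Remedial: Valley 771/2043 = 37.7%, Hilltop 921/3142 = 29.3% → Valley
General: Valley 379/710 = 53.4%, Hilltop 700/1453 = 48.2% → Valley
Honors: Valley 223/301 = 74.1%, Hilltop 116/172 = 67.4% → Valley
Overall: Valley 1373/3054 = 45.0%, Hilltop 1737/4767 = 36.4% → Valley
Valley wins overall and in every student group — no reversal.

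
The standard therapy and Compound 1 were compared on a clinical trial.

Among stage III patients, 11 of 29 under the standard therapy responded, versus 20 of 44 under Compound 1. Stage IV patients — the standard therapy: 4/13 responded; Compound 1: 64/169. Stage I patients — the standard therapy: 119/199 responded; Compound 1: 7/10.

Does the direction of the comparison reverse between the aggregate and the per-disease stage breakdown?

Stage III: the standard therapy 11/29 = 37.9%, Compound 1 20/44 = 45.5% → Compound 1
Stage IV: the standard therapy 4/13 = 30.8%, Compound 1 64/169 = 37.9% → Compound 1
Stage I: the standard therapy 119/199 = 59.8%, Compound 1 7/10 = 70.0% → Compound 1
Overall: the standard therapy 134/241 = 55.6%, Compound 1 91/223 = 40.8% → the standard therapy
Compound 1 wins each disease group but the standard therapy wins overall — the comparison reverses. Compound 1's patients skew toward stage IV, which has a lower base rate.

Yes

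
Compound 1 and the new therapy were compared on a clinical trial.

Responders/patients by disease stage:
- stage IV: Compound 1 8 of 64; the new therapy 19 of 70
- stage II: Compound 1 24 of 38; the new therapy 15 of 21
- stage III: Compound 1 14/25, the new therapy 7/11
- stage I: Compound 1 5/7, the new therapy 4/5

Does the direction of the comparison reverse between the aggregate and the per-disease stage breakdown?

Stage IV: Compound 1 8/64 = 12.5%, the new therapy 19/70 = 27.1% → the new therapy
Stage II: Compound 1 24/38 = 63.2%, the new therapy 15/21 = 71.4% → the new therapy
Stage III: Compound 1 14/25 = 56.0%, the new therapy 7/11 = 63.6% → the new therapy
Stage I: Compound 1 5/7 = 71.4%, the new therapy 4/5 = 80.0% → the new therapy
Overall: Compound 1 51/134 = 38.1%, the new therapy 45/107 = 42.1% → the new therapy
The new therapy wins overall and in every disease group — no reversal.

No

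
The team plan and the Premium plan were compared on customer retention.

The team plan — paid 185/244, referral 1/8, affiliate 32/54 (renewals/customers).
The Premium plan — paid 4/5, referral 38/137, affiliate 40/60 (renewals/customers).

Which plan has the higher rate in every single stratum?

Paid: the team plan 185/244 = 75.8%, the Premium plan 4/5 = 80.0% → the Premium plan
Referral: the team plan 1/8 = 12.5%, the Premium plan 38/137 = 27.7% → the Premium plan
Affiliate: the team plan 32/54 = 59.3%, the Premium plan 40/60 = 66.7% → the Premium plan
The Premium plan has the higher rate in all 3 groups.

the Premium plan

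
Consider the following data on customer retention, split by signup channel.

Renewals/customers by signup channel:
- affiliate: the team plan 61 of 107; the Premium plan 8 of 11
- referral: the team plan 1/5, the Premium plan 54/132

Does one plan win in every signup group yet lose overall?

Affiliate: the team plan 61/107 = 57.0%, the Premium plan 8/11 = 72.7% → the Premium plan
Referral: the team plan 1/5 = 20.0%, the Premium plan 54/132 = 40.9% → the Premium plan
Overall: the team plan 62/112 = 55.4%, the Premium plan 62/143 = 43.4% → the team plan
The Premium plan wins each signup group but the team plan wins overall — the comparison reverses. The Premium plan's customers skew toward referral, which has a lower base rate.

Yes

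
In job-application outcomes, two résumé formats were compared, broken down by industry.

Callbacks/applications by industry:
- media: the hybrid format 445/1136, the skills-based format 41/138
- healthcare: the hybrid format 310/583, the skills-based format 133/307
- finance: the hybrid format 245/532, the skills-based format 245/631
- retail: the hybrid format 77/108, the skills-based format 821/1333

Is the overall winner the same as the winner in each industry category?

Media: the hybrid format 445/1136 = 39.2%, the skills-based format 41/138 = 29.7% → the hybrid format
Healthcare: the hybrid format 310/583 = 53.2%, the skills-based format 133/307 = 43.3% → the hybrid format
Finance: the hybrid format 245/532 = 46.1%, the skills-based format 245/631 = 38.8% → the hybrid format
Retail: the hybrid format 77/108 = 71.3%, the skills-based format 821/1333 = 61.6% → the hybrid format
Overall: the hybrid format 1077/2359 = 45.7%, the skills-based format 1240/2409 = 51.5% → the skills-based format
The hybrid format wins each industry group but the skills-based format wins overall — the comparison reverses. The hybrid format's applications skew toward media, which has a lower base rate.

No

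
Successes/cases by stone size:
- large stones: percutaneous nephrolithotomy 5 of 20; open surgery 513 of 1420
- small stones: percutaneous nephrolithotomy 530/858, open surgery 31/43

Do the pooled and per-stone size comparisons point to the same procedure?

Large stones: percutaneous nephrolithotomy 5/20 = 25.0%, open surgery 513/1420 = 36.1% → open surgery
Small stones: percutaneous nephrolithotomy 530/858 = 61.8%, open surgery 31/43 = 72.1% → open surgery
Overall: percutaneous nephrolithotomy 535/878 = 60.9%, open surgery 544/1463 = 37.2% → percutaneous nephrolithotomy
Open surgery wins each stone group but percutaneous nephrolithotomy wins overall — the comparison reverses. Open surgery's cases skew toward large stones, which has a lower base rate.

No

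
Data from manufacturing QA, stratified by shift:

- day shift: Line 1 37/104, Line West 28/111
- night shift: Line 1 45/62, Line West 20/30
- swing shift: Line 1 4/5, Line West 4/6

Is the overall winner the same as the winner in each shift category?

Yes

Day shift: Line 1 37/104 = 35.6%, Line West 28/111 = 25.2% → Line 1
Night shift: Line 1 45/62 = 72.6%, Line West 20/30 = 66.7% → Line 1
Swing shift: Line 1 4/5 = 80.0%, Line West 4/6 = 66.7% → Line 1
Overall: Line 1 86/171 = 50.3%, Line West 52/147 = 35.4% → Line 1
Line 1 wins overall and in every shift group — no reversal.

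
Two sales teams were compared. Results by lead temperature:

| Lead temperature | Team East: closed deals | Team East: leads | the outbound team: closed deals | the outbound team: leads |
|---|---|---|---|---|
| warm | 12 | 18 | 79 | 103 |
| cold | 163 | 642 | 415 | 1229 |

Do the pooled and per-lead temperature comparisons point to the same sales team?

Warm: Team East 12/18 = 66.7%, the outbound team 79/103 = 76.7% → the outbound team
Cold: Team East 163/642 = 25.4%, the outbound team 415/1229 = 33.8% → the outbound team
Overall: Team East 175/660 = 26.5%, the outbound team 494/1332 = 37.1% → the outbound team
The outbound team wins overall and in every lead group — no reversal.

Yes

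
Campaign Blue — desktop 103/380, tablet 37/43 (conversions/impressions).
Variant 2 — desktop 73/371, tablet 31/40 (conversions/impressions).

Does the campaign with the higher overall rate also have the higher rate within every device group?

Yes

Desktop: Campaign Blue 103/380 = 27.1%, Variant 2 73/371 = 19.7% → Campaign Blue
Tablet: Campaign Blue 37/43 = 86.0%, Variant 2 31/40 = 77.5% → Campaign Blue
Overall: Campaign Blue 140/423 = 33.1%, Variant 2 104/411 = 25.3% → Campaign Blue
Campaign Blue wins overall and in every device group — no reversal.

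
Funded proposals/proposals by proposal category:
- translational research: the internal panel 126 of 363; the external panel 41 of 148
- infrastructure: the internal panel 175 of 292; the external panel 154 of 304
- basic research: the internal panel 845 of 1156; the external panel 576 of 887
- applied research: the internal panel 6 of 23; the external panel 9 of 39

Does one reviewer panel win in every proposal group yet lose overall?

No

Translational research: the internal panel 126/363 = 34.7%, the external panel 41/148 = 27.7% → the internal panel
Infrastructure: the internal panel 175/292 = 59.9%, the external panel 154/304 = 50.7% → the internal panel
Basic research: the internal panel 845/1156 = 73.1%, the external panel 576/887 = 64.9% → the internal panel
Applied research: the internal panel 6/23 = 26.1%, the external panel 9/39 = 23.1% → the internal panel
Overall: the internal panel 1152/1834 = 62.8%, the external panel 780/1378 = 56.6% → the internal panel
The internal panel wins overall and in every proposal group — no reversal.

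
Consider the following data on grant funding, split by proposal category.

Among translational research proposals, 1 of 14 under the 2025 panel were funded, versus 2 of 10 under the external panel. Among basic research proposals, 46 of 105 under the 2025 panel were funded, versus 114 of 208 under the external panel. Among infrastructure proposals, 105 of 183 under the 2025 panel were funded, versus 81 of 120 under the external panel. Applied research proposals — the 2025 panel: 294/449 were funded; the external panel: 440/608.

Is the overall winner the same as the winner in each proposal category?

Yes

Translational research: the 2025 panel 1/14 = 7.1%, the external panel 2/10 = 20.0% → the external panel
Basic research: the 2025 panel 46/105 = 43.8%, the external panel 114/208 = 54.8% → the external panel
Infrastructure: the 2025 panel 105/183 = 57.4%, the external panel 81/120 = 67.5% → the external panel
Applied research: the 2025 panel 294/449 = 65.5%, the external panel 440/608 = 72.4% → the external panel
Overall: the 2025 panel 446/751 = 59.4%, the external panel 637/946 = 67.3% → the external panel
The external panel wins overall and in every proposal group — no reversal.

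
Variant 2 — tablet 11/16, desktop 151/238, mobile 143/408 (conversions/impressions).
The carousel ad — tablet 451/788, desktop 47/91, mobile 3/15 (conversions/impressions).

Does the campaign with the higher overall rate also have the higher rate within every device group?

Tablet: Variant 2 11/16 = 68.8%, the carousel ad 451/788 = 57.2% → Variant 2
Desktop: Variant 2 151/238 = 63.4%, the carousel ad 47/91 = 51.6% → Variant 2
Mobile: Variant 2 143/408 = 35.0%, the carousel ad 3/15 = 20.0% → Variant 2
Overall: Variant 2 305/662 = 46.1%, the carousel ad 501/894 = 56.0% → the carousel ad
Variant 2 wins each device group but the carousel ad wins overall — the comparison reverses. Variant 2's impressions skew toward mobile, which has a lower base rate.

No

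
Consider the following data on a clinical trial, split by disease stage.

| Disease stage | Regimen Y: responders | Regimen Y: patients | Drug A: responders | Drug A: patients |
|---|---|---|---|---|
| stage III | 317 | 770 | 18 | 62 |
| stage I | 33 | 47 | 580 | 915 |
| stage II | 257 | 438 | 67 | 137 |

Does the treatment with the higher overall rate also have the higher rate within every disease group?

Stage III: Regimen Y 317/770 = 41.2%, Drug A 18/62 = 29.0% → Regimen Y
Stage I: Regimen Y 33/47 = 70.2%, Drug A 580/915 = 63.4% → Regimen Y
Stage II: Regimen Y 257/438 = 58.7%, Drug A 67/137 = 48.9% → Regimen Y
Overall: Regimen Y 607/1255 = 48.4%, Drug A 665/1114 = 59.7% → Drug A
Regimen Y wins each disease group but Drug A wins overall — the comparison reverses. Regimen Y's patients skew toward stage III, which has a lower base rate.

No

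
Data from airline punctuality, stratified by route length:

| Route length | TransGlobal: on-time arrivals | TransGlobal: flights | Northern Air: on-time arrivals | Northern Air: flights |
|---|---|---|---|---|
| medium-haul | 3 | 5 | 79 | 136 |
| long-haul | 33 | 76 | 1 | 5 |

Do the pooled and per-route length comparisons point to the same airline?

Medium-haul: TransGlobal 3/5 = 60.0%, Northern Air 79/136 = 58.1% → TransGlobal
Long-haul: TransGlobal 33/76 = 43.4%, Northern Air 1/5 = 20.0% → TransGlobal
Overall: TransGlobal 36/81 = 44.4%, Northern Air 80/141 = 56.7% → Northern Air
TransGlobal wins each route group but Northern Air wins overall — the comparison reverses. TransGlobal's flights skew toward long-haul, which has a lower base rate.

No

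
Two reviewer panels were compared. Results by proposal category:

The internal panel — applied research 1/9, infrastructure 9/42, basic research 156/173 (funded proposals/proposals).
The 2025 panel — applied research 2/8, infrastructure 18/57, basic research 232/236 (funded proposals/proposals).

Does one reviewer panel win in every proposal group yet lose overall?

No

Applied research: the internal panel 1/9 = 11.1%, the 2025 panel 2/8 = 25.0% → the 2025 panel
Infrastructure: the internal panel 9/42 = 21.4%, the 2025 panel 18/57 = 31.6% → the 2025 panel
Basic research: the internal panel 156/173 = 90.2%, the 2025 panel 232/236 = 98.3% → the 2025 panel
Overall: the internal panel 166/224 = 74.1%, the 2025 panel 252/301 = 83.7% → the 2025 panel
The 2025 panel wins overall and in every proposal group — no reversal.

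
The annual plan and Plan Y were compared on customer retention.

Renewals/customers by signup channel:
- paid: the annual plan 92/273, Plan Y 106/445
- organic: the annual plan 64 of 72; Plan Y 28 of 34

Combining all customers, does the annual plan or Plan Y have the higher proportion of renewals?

the annual plan

Paid: the annual plan 92/273 = 33.7%, Plan Y 106/445 = 23.8% → the annual plan
Organic: the annual plan 64/72 = 88.9%, Plan Y 28/34 = 82.4% → the annual plan
Overall: the annual plan 156/345 = 45.2%, Plan Y 134/479 = 28.0% → the annual plan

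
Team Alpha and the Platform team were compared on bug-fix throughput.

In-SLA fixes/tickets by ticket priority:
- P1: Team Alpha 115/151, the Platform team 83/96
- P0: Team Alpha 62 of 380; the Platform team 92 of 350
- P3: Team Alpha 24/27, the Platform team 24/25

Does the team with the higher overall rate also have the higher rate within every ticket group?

P1: Team Alpha 115/151 = 76.2%, the Platform team 83/96 = 86.5% → the Platform team
P0: Team Alpha 62/380 = 16.3%, the Platform team 92/350 = 26.3% → the Platform team
P3: Team Alpha 24/27 = 88.9%, the Platform team 24/25 = 96.0% → the Platform team
Overall: Team Alpha 201/558 = 36.0%, the Platform team 199/471 = 42.3% → the Platform team
The Platform team wins overall and in every ticket group — no reversal.

Yes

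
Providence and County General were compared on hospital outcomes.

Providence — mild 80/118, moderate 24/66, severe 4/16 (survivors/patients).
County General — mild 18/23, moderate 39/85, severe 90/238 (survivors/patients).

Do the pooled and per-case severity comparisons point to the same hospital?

No

Mild: Providence 80/118 = 67.8%, County General 18/23 = 78.3% → County General
Moderate: Providence 24/66 = 36.4%, County General 39/85 = 45.9% → County General
Severe: Providence 4/16 = 25.0%, County General 90/238 = 37.8% → County General
Overall: Providence 108/200 = 54.0%, County General 147/346 = 42.5% → Providence
County General wins each case group but Providence wins overall — the comparison reverses. County General's patients skew toward severe, which has a lower base rate.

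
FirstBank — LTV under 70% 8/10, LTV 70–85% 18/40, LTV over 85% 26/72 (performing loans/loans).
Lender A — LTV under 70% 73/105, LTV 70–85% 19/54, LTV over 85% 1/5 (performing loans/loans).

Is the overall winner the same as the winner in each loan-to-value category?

No

LTV under 70%: FirstBank 8/10 = 80.0%, Lender A 73/105 = 69.5% → FirstBank
LTV 70–85%: FirstBank 18/40 = 45.0%, Lender A 19/54 = 35.2% → FirstBank
LTV over 85%: FirstBank 26/72 = 36.1%, Lender A 1/5 = 20.0% → FirstBank
Overall: FirstBank 52/122 = 42.6%, Lender A 93/164 = 56.7% → Lender A
FirstBank wins each loan-to-value group but Lender A wins overall — the comparison reverses. FirstBank's loans skew toward LTV over 85%, which has a lower base rate.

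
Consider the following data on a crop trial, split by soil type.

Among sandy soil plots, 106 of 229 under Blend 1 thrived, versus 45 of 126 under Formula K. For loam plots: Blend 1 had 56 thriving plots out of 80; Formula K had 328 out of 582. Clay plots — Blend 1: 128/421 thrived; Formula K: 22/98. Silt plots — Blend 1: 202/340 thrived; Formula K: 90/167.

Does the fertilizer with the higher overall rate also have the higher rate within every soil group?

Sandy soil: Blend 1 106/229 = 46.3%, Formula K 45/126 = 35.7% → Blend 1
Loam: Blend 1 56/80 = 70.0%, Formula K 328/582 = 56.4% → Blend 1
Clay: Blend 1 128/421 = 30.4%, Formula K 22/98 = 22.4% → Blend 1
Silt: Blend 1 202/340 = 59.4%, Formula K 90/167 = 53.9% → Blend 1
Overall: Blend 1 492/1070 = 46.0%, Formula K 485/973 = 49.8% → Formula K
Blend 1 wins each soil group but Formula K wins overall — the comparison reverses. Blend 1's plots skew toward clay, which has a lower base rate.

No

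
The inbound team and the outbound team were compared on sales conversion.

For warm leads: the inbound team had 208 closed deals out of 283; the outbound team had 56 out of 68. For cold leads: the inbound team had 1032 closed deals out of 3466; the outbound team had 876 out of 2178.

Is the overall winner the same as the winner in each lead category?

Yes

Warm: the inbound team 208/283 = 73.5%, the outbound team 56/68 = 82.4% → the outbound team
Cold: the inbound team 1032/3466 = 29.8%, the outbound team 876/2178 = 40.2% → the outbound team
Overall: the inbound team 1240/3749 = 33.1%, the outbound team 932/2246 = 41.5% → the outbound team
The outbound team wins overall and in every lead group — no reversal.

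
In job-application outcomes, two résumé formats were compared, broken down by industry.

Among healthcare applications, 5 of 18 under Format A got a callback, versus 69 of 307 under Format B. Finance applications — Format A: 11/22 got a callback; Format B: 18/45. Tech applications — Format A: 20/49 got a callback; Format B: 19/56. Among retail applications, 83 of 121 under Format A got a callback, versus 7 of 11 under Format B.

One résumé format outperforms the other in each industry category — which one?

Format A

Healthcare: Format A 5/18 = 27.8%, Format B 69/307 = 22.5% → Format A
Finance: Format A 11/22 = 50.0%, Format B 18/45 = 40.0% → Format A
Tech: Format A 20/49 = 40.8%, Format B 19/56 = 33.9% → Format A
Retail: Format A 83/121 = 68.6%, Format B 7/11 = 63.6% → Format A
Format A has the higher rate in all 4 groups.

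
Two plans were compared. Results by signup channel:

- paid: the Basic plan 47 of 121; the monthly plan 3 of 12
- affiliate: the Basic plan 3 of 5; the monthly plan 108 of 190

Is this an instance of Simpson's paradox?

Yes

Paid: the Basic plan 47/121 = 38.8%, the monthly plan 3/12 = 25.0% → the Basic plan
Affiliate: the Basic plan 3/5 = 60.0%, the monthly plan 108/190 = 56.8% → the Basic plan
Overall: the Basic plan 50/126 = 39.7%, the monthly plan 111/202 = 55.0% → the monthly plan
The Basic plan wins each signup group but the monthly plan wins overall — the comparison reverses. The Basic plan's customers skew toward paid, which has a lower base rate.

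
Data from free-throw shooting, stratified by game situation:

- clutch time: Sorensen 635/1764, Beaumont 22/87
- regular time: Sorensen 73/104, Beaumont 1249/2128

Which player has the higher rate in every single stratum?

Sorensen

Clutch time: Sorensen 635/1764 = 36.0%, Beaumont 22/87 = 25.3% → Sorensen
Regular time: Sorensen 73/104 = 70.2%, Beaumont 1249/2128 = 58.7% → Sorensen
Sorensen has the higher rate in both groups.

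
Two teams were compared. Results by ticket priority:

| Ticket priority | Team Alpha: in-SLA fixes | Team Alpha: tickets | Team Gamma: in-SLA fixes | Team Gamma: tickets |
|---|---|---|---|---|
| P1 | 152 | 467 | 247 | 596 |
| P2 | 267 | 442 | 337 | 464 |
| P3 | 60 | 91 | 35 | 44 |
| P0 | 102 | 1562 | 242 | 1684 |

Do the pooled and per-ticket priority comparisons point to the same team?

P1: Team Alpha 152/467 = 32.5%, Team Gamma 247/596 = 41.4% → Team Gamma
P2: Team Alpha 267/442 = 60.4%, Team Gamma 337/464 = 72.6% → Team Gamma
P3: Team Alpha 60/91 = 65.9%, Team Gamma 35/44 = 79.5% → Team Gamma
P0: Team Alpha 102/1562 = 6.5%, Team Gamma 242/1684 = 14.4% → Team Gamma
Overall: Team Alpha 581/2562 = 22.7%, Team Gamma 861/2788 = 30.9% → Team Gamma
Team Gamma wins overall and in every ticket group — no reversal.

Yes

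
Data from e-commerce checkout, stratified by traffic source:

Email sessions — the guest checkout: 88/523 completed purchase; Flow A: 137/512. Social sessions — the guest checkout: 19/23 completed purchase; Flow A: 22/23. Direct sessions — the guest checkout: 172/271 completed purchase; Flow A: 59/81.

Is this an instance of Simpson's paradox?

Email: the guest checkout 88/523 = 16.8%, Flow A 137/512 = 26.8% → Flow A
Social: the guest checkout 19/23 = 82.6%, Flow A 22/23 = 95.7% → Flow A
Direct: the guest checkout 172/271 = 63.5%, Flow A 59/81 = 72.8% → Flow A
Overall: the guest checkout 279/817 = 34.1%, Flow A 218/616 = 35.4% → Flow A
Flow A wins overall and in every traffic group — no reversal.

No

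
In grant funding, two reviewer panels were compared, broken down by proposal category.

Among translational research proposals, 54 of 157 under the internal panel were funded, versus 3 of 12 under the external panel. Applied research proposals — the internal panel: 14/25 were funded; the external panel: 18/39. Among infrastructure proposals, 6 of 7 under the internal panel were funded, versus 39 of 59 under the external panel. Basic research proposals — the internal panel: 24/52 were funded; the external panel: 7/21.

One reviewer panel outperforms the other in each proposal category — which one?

Translational research: the internal panel 54/157 = 34.4%, the external panel 3/12 = 25.0% → the internal panel
Applied research: the internal panel 14/25 = 56.0%, the external panel 18/39 = 46.2% → the internal panel
Infrastructure: the internal panel 6/7 = 85.7%, the external panel 39/59 = 66.1% → the internal panel
Basic research: the internal panel 24/52 = 46.2%, the external panel 7/21 = 33.3% → the internal panel
The internal panel has the higher rate in all 4 groups.

the internal panel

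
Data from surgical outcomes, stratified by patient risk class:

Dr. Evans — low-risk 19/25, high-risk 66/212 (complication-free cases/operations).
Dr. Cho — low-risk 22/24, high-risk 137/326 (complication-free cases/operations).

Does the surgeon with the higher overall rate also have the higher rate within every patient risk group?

Yes

Low-risk: Dr. Evans 19/25 = 76.0%, Dr. Cho 22/24 = 91.7% → Dr. Cho
High-risk: Dr. Evans 66/212 = 31.1%, Dr. Cho 137/326 = 42.0% → Dr. Cho
Overall: Dr. Evans 85/237 = 35.9%, Dr. Cho 159/350 = 45.4% → Dr. Cho
Dr. Cho wins overall and in every patient risk group — no reversal.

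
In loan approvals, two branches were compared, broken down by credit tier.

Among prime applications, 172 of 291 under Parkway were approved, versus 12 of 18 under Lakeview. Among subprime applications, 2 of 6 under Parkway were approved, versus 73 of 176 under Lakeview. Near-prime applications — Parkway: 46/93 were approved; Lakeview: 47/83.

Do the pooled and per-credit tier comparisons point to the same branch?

No

Prime: Parkway 172/291 = 59.1%, Lakeview 12/18 = 66.7% → Lakeview
Subprime: Parkway 2/6 = 33.3%, Lakeview 73/176 = 41.5% → Lakeview
Near-prime: Parkway 46/93 = 49.5%, Lakeview 47/83 = 56.6% → Lakeview
Overall: Parkway 220/390 = 56.4%, Lakeview 132/277 = 47.7% → Parkway
Lakeview wins each credit group but Parkway wins overall — the comparison reverses. Lakeview's applications skew toward subprime, which has a lower base rate.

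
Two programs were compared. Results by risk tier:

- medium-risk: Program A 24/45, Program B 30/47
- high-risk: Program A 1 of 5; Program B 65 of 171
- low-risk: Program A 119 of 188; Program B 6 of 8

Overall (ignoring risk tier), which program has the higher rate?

Medium-risk: Program A 24/45 = 53.3%, Program B 30/47 = 63.8% → Program B
High-risk: Program A 1/5 = 20.0%, Program B 65/171 = 38.0% → Program B
Low-risk: Program A 119/188 = 63.3%, Program B 6/8 = 75.0% → Program B
Overall: Program A 144/238 = 60.5%, Program B 101/226 = 44.7% → Program A
(Program B wins every risk group but Program A wins overall — Program B's participants skew toward the low-rate high-risk group.)

Program A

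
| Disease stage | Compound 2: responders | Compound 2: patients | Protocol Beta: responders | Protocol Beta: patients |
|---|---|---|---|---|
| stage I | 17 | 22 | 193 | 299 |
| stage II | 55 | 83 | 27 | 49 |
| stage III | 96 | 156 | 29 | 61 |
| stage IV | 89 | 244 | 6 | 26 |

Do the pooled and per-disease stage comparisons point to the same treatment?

No

Stage I: Compound 2 17/22 = 77.3%, Protocol Beta 193/299 = 64.5% → Compound 2
Stage II: Compound 2 55/83 = 66.3%, Protocol Beta 27/49 = 55.1% → Compound 2
Stage III: Compound 2 96/156 = 61.5%, Protocol Beta 29/61 = 47.5% → Compound 2
Stage IV: Compound 2 89/244 = 36.5%, Protocol Beta 6/26 = 23.1% → Compound 2
Overall: Compound 2 257/505 = 50.9%, Protocol Beta 255/435 = 58.6% → Protocol Beta
Compound 2 wins each disease group but Protocol Beta wins overall — the comparison reverses. Compound 2's patients skew toward stage IV, which has a lower base rate.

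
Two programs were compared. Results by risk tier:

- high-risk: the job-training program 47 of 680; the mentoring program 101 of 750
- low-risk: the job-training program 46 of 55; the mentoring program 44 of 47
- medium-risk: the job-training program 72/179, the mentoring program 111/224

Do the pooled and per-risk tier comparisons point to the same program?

Yes

High-risk: the job-training program 47/680 = 6.9%, the mentoring program 101/750 = 13.5% → the mentoring program
Low-risk: the job-training program 46/55 = 83.6%, the mentoring program 44/47 = 93.6% → the mentoring program
Medium-risk: the job-training program 72/179 = 40.2%, the mentoring program 111/224 = 49.6% → the mentoring program
Overall: the job-training program 165/914 = 18.1%, the mentoring program 256/1021 = 25.1% → the mentoring program
The mentoring program wins overall and in every risk group — no reversal.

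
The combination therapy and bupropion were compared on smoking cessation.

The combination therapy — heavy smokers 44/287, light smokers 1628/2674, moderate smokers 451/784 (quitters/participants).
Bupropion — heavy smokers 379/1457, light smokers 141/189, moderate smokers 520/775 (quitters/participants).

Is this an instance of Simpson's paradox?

Yes

Heavy smokers: the combination therapy 44/287 = 15.3%, bupropion 379/1457 = 26.0% → bupropion
Light smokers: the combination therapy 1628/2674 = 60.9%, bupropion 141/189 = 74.6% → bupropion
Moderate smokers: the combination therapy 451/784 = 57.5%, bupropion 520/775 = 67.1% → bupropion
Overall: the combination therapy 2123/3745 = 56.7%, bupropion 1040/2421 = 43.0% → the combination therapy
Bupropion wins each dependence group but the combination therapy wins overall — the comparison reverses. Bupropion's participants skew toward heavy smokers, which has a lower base rate.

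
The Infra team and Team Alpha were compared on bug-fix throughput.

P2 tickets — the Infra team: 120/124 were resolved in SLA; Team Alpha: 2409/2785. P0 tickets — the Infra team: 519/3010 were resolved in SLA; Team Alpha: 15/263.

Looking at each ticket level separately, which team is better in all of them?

P2: the Infra team 120/124 = 96.8%, Team Alpha 2409/2785 = 86.5% → the Infra team
P0: the Infra team 519/3010 = 17.2%, Team Alpha 15/263 = 5.7% → the Infra team
The Infra team has the higher rate in both groups.

the Infra team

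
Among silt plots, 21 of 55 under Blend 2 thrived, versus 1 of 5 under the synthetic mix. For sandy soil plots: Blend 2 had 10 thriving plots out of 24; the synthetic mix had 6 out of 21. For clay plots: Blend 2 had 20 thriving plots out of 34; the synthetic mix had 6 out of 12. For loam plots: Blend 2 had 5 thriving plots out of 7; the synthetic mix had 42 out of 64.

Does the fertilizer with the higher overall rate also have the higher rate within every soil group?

Silt: Blend 2 21/55 = 38.2%, the synthetic mix 1/5 = 20.0% → Blend 2
Sandy soil: Blend 2 10/24 = 41.7%, the synthetic mix 6/21 = 28.6% → Blend 2
Clay: Blend 2 20/34 = 58.8%, the synthetic mix 6/12 = 50.0% → Blend 2
Loam: Blend 2 5/7 = 71.4%, the synthetic mix 42/64 = 65.6% → Blend 2
Overall: Blend 2 56/120 = 46.7%, the synthetic mix 55/102 = 53.9% → the synthetic mix
Blend 2 wins each soil group but the synthetic mix wins overall — the comparison reverses. Blend 2's plots skew toward silt, which has a lower base rate.

No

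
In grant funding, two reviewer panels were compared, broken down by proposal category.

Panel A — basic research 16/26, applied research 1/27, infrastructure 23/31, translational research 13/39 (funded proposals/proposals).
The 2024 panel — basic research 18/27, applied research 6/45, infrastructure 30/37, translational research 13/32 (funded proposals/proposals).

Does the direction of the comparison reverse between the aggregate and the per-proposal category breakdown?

No

Basic research: Panel A 16/26 = 61.5%, the 2024 panel 18/27 = 66.7% → the 2024 panel
Applied research: Panel A 1/27 = 3.7%, the 2024 panel 6/45 = 13.3% → the 2024 panel
Infrastructure: Panel A 23/31 = 74.2%, the 2024 panel 30/37 = 81.1% → the 2024 panel
Translational research: Panel A 13/39 = 33.3%, the 2024 panel 13/32 = 40.6% → the 2024 panel
Overall: Panel A 53/123 = 43.1%, the 2024 panel 67/141 = 47.5% → the 2024 panel
The 2024 panel wins overall and in every proposal group — no reversal.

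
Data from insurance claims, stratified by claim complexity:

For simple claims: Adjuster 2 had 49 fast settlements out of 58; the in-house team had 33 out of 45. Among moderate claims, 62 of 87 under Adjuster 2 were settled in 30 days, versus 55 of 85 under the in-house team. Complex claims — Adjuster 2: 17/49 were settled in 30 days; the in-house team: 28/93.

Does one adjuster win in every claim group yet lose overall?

Simple: Adjuster 2 49/58 = 84.5%, the in-house team 33/45 = 73.3% → Adjuster 2
Moderate: Adjuster 2 62/87 = 71.3%, the in-house team 55/85 = 64.7% → Adjuster 2
Complex: Adjuster 2 17/49 = 34.7%, the in-house team 28/93 = 30.1% → Adjuster 2
Overall: Adjuster 2 128/194 = 66.0%, the in-house team 116/223 = 52.0% → Adjuster 2
Adjuster 2 wins overall and in every claim group — no reversal.

No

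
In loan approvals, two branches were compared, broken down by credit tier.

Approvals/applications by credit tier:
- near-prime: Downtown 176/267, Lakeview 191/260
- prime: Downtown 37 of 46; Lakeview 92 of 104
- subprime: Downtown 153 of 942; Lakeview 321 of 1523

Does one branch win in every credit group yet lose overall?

Near-prime: Downtown 176/267 = 65.9%, Lakeview 191/260 = 73.5% → Lakeview
Prime: Downtown 37/46 = 80.4%, Lakeview 92/104 = 88.5% → Lakeview
Subprime: Downtown 153/942 = 16.2%, Lakeview 321/1523 = 21.1% → Lakeview
Overall: Downtown 366/1255 = 29.2%, Lakeview 604/1887 = 32.0% → Lakeview
Lakeview wins overall and in every credit group — no reversal.

No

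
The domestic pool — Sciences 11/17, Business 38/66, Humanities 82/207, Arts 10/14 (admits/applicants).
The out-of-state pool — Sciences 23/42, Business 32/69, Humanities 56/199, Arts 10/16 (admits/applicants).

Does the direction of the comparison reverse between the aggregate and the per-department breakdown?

Sciences: the domestic pool 11/17 = 64.7%, the out-of-state pool 23/42 = 54.8% → the domestic pool
Business: the domestic pool 38/66 = 57.6%, the out-of-state pool 32/69 = 46.4% → the domestic pool
Humanities: the domestic pool 82/207 = 39.6%, the out-of-state pool 56/199 = 28.1% → the domestic pool
Arts: the domestic pool 10/14 = 71.4%, the out-of-state pool 10/16 = 62.5% → the domestic pool
Overall: the domestic pool 141/304 = 46.4%, the out-of-state pool 121/326 = 37.1% → the domestic pool
The domestic pool wins overall and in every department group — no reversal.

No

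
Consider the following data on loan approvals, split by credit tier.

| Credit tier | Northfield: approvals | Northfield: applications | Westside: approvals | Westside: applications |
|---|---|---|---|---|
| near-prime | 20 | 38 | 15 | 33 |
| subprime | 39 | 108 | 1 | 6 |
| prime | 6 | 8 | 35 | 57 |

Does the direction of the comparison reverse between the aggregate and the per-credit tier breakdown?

Near-prime: Northfield 20/38 = 52.6%, Westside 15/33 = 45.5% → Northfield
Subprime: Northfield 39/108 = 36.1%, Westside 1/6 = 16.7% → Northfield
Prime: Northfield 6/8 = 75.0%, Westside 35/57 = 61.4% → Northfield
Overall: Northfield 65/154 = 42.2%, Westside 51/96 = 53.1% → Westside
Northfield wins each credit group but Westside wins overall — the comparison reverses. Northfield's applications skew toward subprime, which has a lower base rate.

Yes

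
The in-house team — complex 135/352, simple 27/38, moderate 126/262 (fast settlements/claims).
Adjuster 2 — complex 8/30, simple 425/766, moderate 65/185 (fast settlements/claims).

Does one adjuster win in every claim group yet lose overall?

Complex: the in-house team 135/352 = 38.4%, Adjuster 2 8/30 = 26.7% → the in-house team
Simple: the in-house team 27/38 = 71.1%, Adjuster 2 425/766 = 55.5% → the in-house team
Moderate: the in-house team 126/262 = 48.1%, Adjuster 2 65/185 = 35.1% → the in-house team
Overall: the in-house team 288/652 = 44.2%, Adjuster 2 498/981 = 50.8% → Adjuster 2
The in-house team wins each claim group but Adjuster 2 wins overall — the comparison reverses. The in-house team's claims skew toward complex, which has a lower base rate.

Yes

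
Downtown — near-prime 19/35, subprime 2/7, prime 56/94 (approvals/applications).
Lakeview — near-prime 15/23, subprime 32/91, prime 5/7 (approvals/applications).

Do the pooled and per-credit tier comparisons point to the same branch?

Near-prime: Downtown 19/35 = 54.3%, Lakeview 15/23 = 65.2% → Lakeview
Subprime: Downtown 2/7 = 28.6%, Lakeview 32/91 = 35.2% → Lakeview
Prime: Downtown 56/94 = 59.6%, Lakeview 5/7 = 71.4% → Lakeview
Overall: Downtown 77/136 = 56.6%, Lakeview 52/121 = 43.0% → Downtown
Lakeview wins each credit group but Downtown wins overall — the comparison reverses. Lakeview's applications skew toward subprime, which has a lower base rate.

No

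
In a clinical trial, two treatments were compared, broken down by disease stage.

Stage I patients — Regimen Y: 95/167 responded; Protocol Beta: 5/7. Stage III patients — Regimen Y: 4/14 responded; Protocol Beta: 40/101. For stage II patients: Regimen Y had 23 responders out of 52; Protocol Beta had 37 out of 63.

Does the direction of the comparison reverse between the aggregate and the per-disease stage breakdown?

Yes

Stage I: Regimen Y 95/167 = 56.9%, Protocol Beta 5/7 = 71.4% → Protocol Beta
Stage III: Regimen Y 4/14 = 28.6%, Protocol Beta 40/101 = 39.6% → Protocol Beta
Stage II: Regimen Y 23/52 = 44.2%, Protocol Beta 37/63 = 58.7% → Protocol Beta
Overall: Regimen Y 122/233 = 52.4%, Protocol Beta 82/171 = 48.0% → Regimen Y
Protocol Beta wins each disease group but Regimen Y wins overall — the comparison reverses. Protocol Beta's patients skew toward stage III, which has a lower base rate.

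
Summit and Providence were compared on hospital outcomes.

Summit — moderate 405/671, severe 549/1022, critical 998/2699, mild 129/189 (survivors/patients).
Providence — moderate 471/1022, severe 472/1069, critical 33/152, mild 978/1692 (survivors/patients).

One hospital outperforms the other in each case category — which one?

Summit

Moderate: Summit 405/671 = 60.4%, Providence 471/1022 = 46.1% → Summit
Severe: Summit 549/1022 = 53.7%, Providence 472/1069 = 44.2% → Summit
Critical: Summit 998/2699 = 37.0%, Providence 33/152 = 21.7% → Summit
Mild: Summit 129/189 = 68.3%, Providence 978/1692 = 57.8% → Summit
Summit has the higher rate in all 4 groups.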